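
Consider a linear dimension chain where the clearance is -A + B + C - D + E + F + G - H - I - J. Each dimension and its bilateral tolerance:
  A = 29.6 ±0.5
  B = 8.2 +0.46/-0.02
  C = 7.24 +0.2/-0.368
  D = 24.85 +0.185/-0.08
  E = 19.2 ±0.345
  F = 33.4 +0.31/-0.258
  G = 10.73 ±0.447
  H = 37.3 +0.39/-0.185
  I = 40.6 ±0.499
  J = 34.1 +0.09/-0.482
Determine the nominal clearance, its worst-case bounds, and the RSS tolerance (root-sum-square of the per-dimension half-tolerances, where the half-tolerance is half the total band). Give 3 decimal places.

nominal=-87.680 wc=[-90.782,-84.172] rss=1.104

Stack each dimension's contribution:
  -A: nom -29.600 → Σnom=-29.600; wc +0.500/-0.500 → slack +0.500/-0.500; half-tol=0.500, Σhalf²=0.250000
  +B: nom +8.200 → Σnom=-21.400; wc +0.460/-0.020 → slack +0.960/-0.520; half-tol=0.240, Σhalf²=0.307600
  +C: nom +7.240 → Σnom=-14.160; wc +0.200/-0.368 → slack +1.160/-0.888; half-tol=0.284, Σhalf²=0.388256
  -D: nom -24.850 → Σnom=-39.010; wc +0.080/-0.185 → slack +1.240/-1.073; half-tol=0.133, Σhalf²=0.405812
  +E: nom +19.200 → Σnom=-19.810; wc +0.345/-0.345 → slack +1.585/-1.418; half-tol=0.345, Σhalf²=0.524837
  +F: nom +33.400 → Σnom=13.590; wc +0.310/-0.258 → slack +1.895/-1.676; half-tol=0.284, Σhalf²=0.605493
  +G: nom +10.730 → Σnom=24.320; wc +0.447/-0.447 → slack +2.342/-2.123; half-tol=0.447, Σhalf²=0.805302
  -H: nom -37.300 → Σnom=-12.980; wc +0.185/-0.390 → slack +2.527/-2.513; half-tol=0.287, Σhalf²=0.887958
  -I: nom -40.600 → Σnom=-53.580; wc +0.499/-0.499 → slack +3.026/-3.012; half-tol=0.499, Σhalf²=1.136959
  -J: nom -34.100 → Σnom=-87.680; wc +0.482/-0.090 → slack +3.508/-3.102; half-tol=0.286, Σhalf²=1.218755
Nominal = -87.680. Worst-case = [-87.680 - 3.102, -87.680 + 3.508] = [-90.782, -84.172]. RSS = √1.218755 = 1.104.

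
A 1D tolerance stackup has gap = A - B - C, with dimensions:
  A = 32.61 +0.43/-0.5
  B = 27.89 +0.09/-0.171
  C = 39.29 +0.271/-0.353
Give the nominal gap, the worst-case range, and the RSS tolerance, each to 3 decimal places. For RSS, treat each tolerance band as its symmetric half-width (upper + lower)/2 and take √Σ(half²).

Stack each dimension's contribution:
  +A: nom +32.610 → Σnom=32.610; wc +0.430/-0.500 → slack +0.430/-0.500; half-tol=0.465, Σhalf²=0.216225
  -B: nom -27.890 → Σnom=4.720; wc +0.171/-0.090 → slack +0.601/-0.590; half-tol=0.131, Σhalf²=0.233255
  -C: nom -39.290 → Σnom=-34.570; wc +0.353/-0.271 → slack +0.954/-0.861; half-tol=0.312, Σhalf²=0.330599
Nominal = -34.570. Worst-case = [-34.570 - 0.861, -34.570 + 0.954] = [-35.431, -33.616]. RSS = √0.330599 = 0.575.

nominal=-34.570 wc=[-35.431,-33.616] rss=0.575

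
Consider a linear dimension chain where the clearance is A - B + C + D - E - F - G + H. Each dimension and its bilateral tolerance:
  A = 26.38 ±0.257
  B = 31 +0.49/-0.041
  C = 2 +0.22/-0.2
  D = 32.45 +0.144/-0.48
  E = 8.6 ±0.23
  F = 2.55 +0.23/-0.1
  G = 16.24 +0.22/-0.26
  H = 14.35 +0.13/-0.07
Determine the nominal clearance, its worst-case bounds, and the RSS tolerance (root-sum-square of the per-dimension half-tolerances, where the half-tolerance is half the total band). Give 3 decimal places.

Stack each dimension's contribution:
  +A: nom +26.380 → Σnom=26.380; wc +0.257/-0.257 → slack +0.257/-0.257; half-tol=0.257, Σhalf²=0.066049
  -B: nom -31.000 → Σnom=-4.620; wc +0.041/-0.490 → slack +0.298/-0.747; half-tol=0.266, Σhalf²=0.136539
  +C: nom +2.000 → Σnom=-2.620; wc +0.220/-0.200 → slack +0.518/-0.947; half-tol=0.210, Σhalf²=0.180639
  +D: nom +32.450 → Σnom=29.830; wc +0.144/-0.480 → slack +0.662/-1.427; half-tol=0.312, Σhalf²=0.277983
  -E: nom -8.600 → Σnom=21.230; wc +0.230/-0.230 → slack +0.892/-1.657; half-tol=0.230, Σhalf²=0.330883
  -F: nom -2.550 → Σnom=18.680; wc +0.100/-0.230 → slack +0.992/-1.887; half-tol=0.165, Σhalf²=0.358108
  -G: nom -16.240 → Σnom=2.440; wc +0.260/-0.220 → slack +1.252/-2.107; half-tol=0.240, Σhalf²=0.415708
  +H: nom +14.350 → Σnom=16.790; wc +0.130/-0.070 → slack +1.382/-2.177; half-tol=0.100, Σhalf²=0.425708
Nominal = 16.790. Worst-case = [16.790 - 2.177, 16.790 + 1.382] = [14.613, 18.172]. RSS = √0.425708 = 0.652.

nominal=16.790 wc=[14.613,18.172] rss=0.652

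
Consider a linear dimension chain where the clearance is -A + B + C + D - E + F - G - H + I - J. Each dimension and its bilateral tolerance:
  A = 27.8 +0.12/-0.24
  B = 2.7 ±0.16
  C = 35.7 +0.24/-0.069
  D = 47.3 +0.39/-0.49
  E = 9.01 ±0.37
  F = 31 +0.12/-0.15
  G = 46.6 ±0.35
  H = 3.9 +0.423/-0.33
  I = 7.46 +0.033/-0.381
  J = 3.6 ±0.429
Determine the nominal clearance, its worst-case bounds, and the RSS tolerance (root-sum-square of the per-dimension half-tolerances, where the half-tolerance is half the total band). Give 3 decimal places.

Stack each dimension's contribution:
  -A: nom -27.800 → Σnom=-27.800; wc +0.240/-0.120 → slack +0.240/-0.120; half-tol=0.180, Σhalf²=0.032400
  +B: nom +2.700 → Σnom=-25.100; wc +0.160/-0.160 → slack +0.400/-0.280; half-tol=0.160, Σhalf²=0.058000
  +C: nom +35.700 → Σnom=10.600; wc +0.240/-0.069 → slack +0.640/-0.349; half-tol=0.154, Σhalf²=0.081870
  +D: nom +47.300 → Σnom=57.900; wc +0.390/-0.490 → slack +1.030/-0.839; half-tol=0.440, Σhalf²=0.275470
  -E: nom -9.010 → Σnom=48.890; wc +0.370/-0.370 → slack +1.400/-1.209; half-tol=0.370, Σhalf²=0.412370
  +F: nom +31.000 → Σnom=79.890; wc +0.120/-0.150 → slack +1.520/-1.359; half-tol=0.135, Σhalf²=0.430595
  -G: nom -46.600 → Σnom=33.290; wc +0.350/-0.350 → slack +1.870/-1.709; half-tol=0.350, Σhalf²=0.553095
  -H: nom -3.900 → Σnom=29.390; wc +0.330/-0.423 → slack +2.200/-2.132; half-tol=0.377, Σhalf²=0.694847
  +I: nom +7.460 → Σnom=36.850; wc +0.033/-0.381 → slack +2.233/-2.513; half-tol=0.207, Σhalf²=0.737696
  -J: nom -3.600 → Σnom=33.250; wc +0.429/-0.429 → slack +2.662/-2.942; half-tol=0.429, Σhalf²=0.921737
Nominal = 33.250. Worst-case = [33.250 - 2.942, 33.250 + 2.662] = [30.308, 35.912]. RSS = √0.921737 = 0.960.

nominal=33.250 wc=[30.308,35.912] rss=0.960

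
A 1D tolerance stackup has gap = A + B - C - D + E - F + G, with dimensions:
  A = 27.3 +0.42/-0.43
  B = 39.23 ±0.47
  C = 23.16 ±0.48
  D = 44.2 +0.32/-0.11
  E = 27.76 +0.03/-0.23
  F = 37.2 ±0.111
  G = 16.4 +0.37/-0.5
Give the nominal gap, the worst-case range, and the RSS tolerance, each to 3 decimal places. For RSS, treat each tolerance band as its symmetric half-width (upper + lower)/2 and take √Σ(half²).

nominal=6.130 wc=[3.589,8.121] rss=0.947

Stack each dimension's contribution:
  +A: nom +27.300 → Σnom=27.300; wc +0.420/-0.430 → slack +0.420/-0.430; half-tol=0.425, Σhalf²=0.180625
  +B: nom +39.230 → Σnom=66.530; wc +0.470/-0.470 → slack +0.890/-0.900; half-tol=0.470, Σhalf²=0.401525
  -C: nom -23.160 → Σnom=43.370; wc +0.480/-0.480 → slack +1.370/-1.380; half-tol=0.480, Σhalf²=0.631925
  -D: nom -44.200 → Σnom=-0.830; wc +0.110/-0.320 → slack +1.480/-1.700; half-tol=0.215, Σhalf²=0.678150
  +E: nom +27.760 → Σnom=26.930; wc +0.030/-0.230 → slack +1.510/-1.930; half-tol=0.130, Σhalf²=0.695050
  -F: nom -37.200 → Σnom=-10.270; wc +0.111/-0.111 → slack +1.621/-2.041; half-tol=0.111, Σhalf²=0.707371
  +G: nom +16.400 → Σnom=6.130; wc +0.370/-0.500 → slack +1.991/-2.541; half-tol=0.435, Σhalf²=0.896596
Nominal = 6.130. Worst-case = [6.130 - 2.541, 6.130 + 1.991] = [3.589, 8.121]. RSS = √0.896596 = 0.947.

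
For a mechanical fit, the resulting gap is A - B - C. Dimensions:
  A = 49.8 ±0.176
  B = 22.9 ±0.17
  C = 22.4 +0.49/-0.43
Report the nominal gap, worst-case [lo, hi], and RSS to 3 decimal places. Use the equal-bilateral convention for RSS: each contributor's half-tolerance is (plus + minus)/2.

nominal=4.500 wc=[3.664,5.276] rss=0.521

Stack each dimension's contribution:
  +A: nom +49.800 → Σnom=49.800; wc +0.176/-0.176 → slack +0.176/-0.176; half-tol=0.176, Σhalf²=0.030976
  -B: nom -22.900 → Σnom=26.900; wc +0.170/-0.170 → slack +0.346/-0.346; half-tol=0.170, Σhalf²=0.059876
  -C: nom -22.400 → Σnom=4.500; wc +0.430/-0.490 → slack +0.776/-0.836; half-tol=0.460, Σhalf²=0.271476
Nominal = 4.500. Worst-case = [4.500 - 0.836, 4.500 + 0.776] = [3.664, 5.276]. RSS = √0.271476 = 0.521.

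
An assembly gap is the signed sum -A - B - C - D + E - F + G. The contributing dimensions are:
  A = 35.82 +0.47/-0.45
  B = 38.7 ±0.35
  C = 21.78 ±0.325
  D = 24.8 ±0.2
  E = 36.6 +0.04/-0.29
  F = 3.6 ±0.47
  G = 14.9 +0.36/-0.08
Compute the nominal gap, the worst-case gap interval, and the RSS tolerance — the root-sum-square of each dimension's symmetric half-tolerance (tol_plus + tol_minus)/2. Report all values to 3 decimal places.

Stack each dimension's contribution:
  -A: nom -35.820 → Σnom=-35.820; wc +0.450/-0.470 → slack +0.450/-0.470; half-tol=0.460, Σhalf²=0.211600
  -B: nom -38.700 → Σnom=-74.520; wc +0.350/-0.350 → slack +0.800/-0.820; half-tol=0.350, Σhalf²=0.334100
  -C: nom -21.780 → Σnom=-96.300; wc +0.325/-0.325 → slack +1.125/-1.145; half-tol=0.325, Σhalf²=0.439725
  -D: nom -24.800 → Σnom=-121.100; wc +0.200/-0.200 → slack +1.325/-1.345; half-tol=0.200, Σhalf²=0.479725
  +E: nom +36.600 → Σnom=-84.500; wc +0.040/-0.290 → slack +1.365/-1.635; half-tol=0.165, Σhalf²=0.506950
  -F: nom -3.600 → Σnom=-88.100; wc +0.470/-0.470 → slack +1.835/-2.105; half-tol=0.470, Σhalf²=0.727850
  +G: nom +14.900 → Σnom=-73.200; wc +0.360/-0.080 → slack +2.195/-2.185; half-tol=0.220, Σhalf²=0.776250
Nominal = -73.200. Worst-case = [-73.200 - 2.185, -73.200 + 2.195] = [-75.385, -71.005]. RSS = √0.776250 = 0.881.

nominal=-73.200 wc=[-75.385,-71.005] rss=0.881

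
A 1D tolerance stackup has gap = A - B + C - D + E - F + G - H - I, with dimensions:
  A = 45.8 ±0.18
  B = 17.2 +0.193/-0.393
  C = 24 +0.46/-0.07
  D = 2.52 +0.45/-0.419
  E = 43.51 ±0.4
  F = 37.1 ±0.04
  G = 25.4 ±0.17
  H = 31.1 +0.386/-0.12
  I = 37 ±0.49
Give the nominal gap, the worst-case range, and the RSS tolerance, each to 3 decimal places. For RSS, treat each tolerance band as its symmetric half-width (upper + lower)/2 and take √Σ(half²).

nominal=13.790 wc=[11.411,16.462] rss=0.934

Stack each dimension's contribution:
  +A: nom +45.800 → Σnom=45.800; wc +0.180/-0.180 → slack +0.180/-0.180; half-tol=0.180, Σhalf²=0.032400
  -B: nom -17.200 → Σnom=28.600; wc +0.393/-0.193 → slack +0.573/-0.373; half-tol=0.293, Σhalf²=0.118249
  +C: nom +24.000 → Σnom=52.600; wc +0.460/-0.070 → slack +1.033/-0.443; half-tol=0.265, Σhalf²=0.188474
  -D: nom -2.520 → Σnom=50.080; wc +0.419/-0.450 → slack +1.452/-0.893; half-tol=0.434, Σhalf²=0.377264
  +E: nom +43.510 → Σnom=93.590; wc +0.400/-0.400 → slack +1.852/-1.293; half-tol=0.400, Σhalf²=0.537264
  -F: nom -37.100 → Σnom=56.490; wc +0.040/-0.040 → slack +1.892/-1.333; half-tol=0.040, Σhalf²=0.538864
  +G: nom +25.400 → Σnom=81.890; wc +0.170/-0.170 → slack +2.062/-1.503; half-tol=0.170, Σhalf²=0.567764
  -H: nom -31.100 → Σnom=50.790; wc +0.120/-0.386 → slack +2.182/-1.889; half-tol=0.253, Σhalf²=0.631773
  -I: nom -37.000 → Σnom=13.790; wc +0.490/-0.490 → slack +2.672/-2.379; half-tol=0.490, Σhalf²=0.871873
Nominal = 13.790. Worst-case = [13.790 - 2.379, 13.790 + 2.672] = [11.411, 16.462]. RSS = √0.871873 = 0.934.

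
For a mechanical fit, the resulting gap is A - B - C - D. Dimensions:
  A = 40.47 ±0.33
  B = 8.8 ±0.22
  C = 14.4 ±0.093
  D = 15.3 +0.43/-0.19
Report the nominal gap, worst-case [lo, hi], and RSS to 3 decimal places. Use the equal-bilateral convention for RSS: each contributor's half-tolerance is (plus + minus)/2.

Stack each dimension's contribution:
  +A: nom +40.470 → Σnom=40.470; wc +0.330/-0.330 → slack +0.330/-0.330; half-tol=0.330, Σhalf²=0.108900
  -B: nom -8.800 → Σnom=31.670; wc +0.220/-0.220 → slack +0.550/-0.550; half-tol=0.220, Σhalf²=0.157300
  -C: nom -14.400 → Σnom=17.270; wc +0.093/-0.093 → slack +0.643/-0.643; half-tol=0.093, Σhalf²=0.165949
  -D: nom -15.300 → Σnom=1.970; wc +0.190/-0.430 → slack +0.833/-1.073; half-tol=0.310, Σhalf²=0.262049
Nominal = 1.970. Worst-case = [1.970 - 1.073, 1.970 + 0.833] = [0.897, 2.803]. RSS = √0.262049 = 0.512.

nominal=1.970 wc=[0.897,2.803] rss=0.512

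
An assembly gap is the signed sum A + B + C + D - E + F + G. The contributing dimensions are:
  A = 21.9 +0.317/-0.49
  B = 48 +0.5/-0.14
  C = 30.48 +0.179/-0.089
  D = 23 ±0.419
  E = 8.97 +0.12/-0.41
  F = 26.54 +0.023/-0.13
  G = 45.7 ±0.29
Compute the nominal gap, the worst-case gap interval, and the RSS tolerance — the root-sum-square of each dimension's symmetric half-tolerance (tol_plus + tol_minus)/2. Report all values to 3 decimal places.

Stack each dimension's contribution:
  +A: nom +21.900 → Σnom=21.900; wc +0.317/-0.490 → slack +0.317/-0.490; half-tol=0.403, Σhalf²=0.162812
  +B: nom +48.000 → Σnom=69.900; wc +0.500/-0.140 → slack +0.817/-0.630; half-tol=0.320, Σhalf²=0.265212
  +C: nom +30.480 → Σnom=100.380; wc +0.179/-0.089 → slack +0.996/-0.719; half-tol=0.134, Σhalf²=0.283168
  +D: nom +23.000 → Σnom=123.380; wc +0.419/-0.419 → slack +1.415/-1.138; half-tol=0.419, Σhalf²=0.458729
  -E: nom -8.970 → Σnom=114.410; wc +0.410/-0.120 → slack +1.825/-1.258; half-tol=0.265, Σhalf²=0.528954
  +F: nom +26.540 → Σnom=140.950; wc +0.023/-0.130 → slack +1.848/-1.388; half-tol=0.076, Σhalf²=0.534806
  +G: nom +45.700 → Σnom=186.650; wc +0.290/-0.290 → slack +2.138/-1.678; half-tol=0.290, Σhalf²=0.618906
Nominal = 186.650. Worst-case = [186.650 - 1.678, 186.650 + 2.138] = [184.972, 188.788]. RSS = √0.618906 = 0.787.

nominal=186.650 wc=[184.972,188.788] rss=0.787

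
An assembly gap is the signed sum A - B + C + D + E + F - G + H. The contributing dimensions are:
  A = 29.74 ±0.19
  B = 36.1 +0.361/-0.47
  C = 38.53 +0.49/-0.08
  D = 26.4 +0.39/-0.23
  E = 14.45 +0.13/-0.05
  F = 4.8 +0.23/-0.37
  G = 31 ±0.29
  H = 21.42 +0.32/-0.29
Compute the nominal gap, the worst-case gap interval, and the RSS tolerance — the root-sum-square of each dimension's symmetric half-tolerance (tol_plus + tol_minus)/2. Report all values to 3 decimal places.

nominal=68.240 wc=[66.379,70.750] rss=0.813

Stack each dimension's contribution:
  +A: nom +29.740 → Σnom=29.740; wc +0.190/-0.190 → slack +0.190/-0.190; half-tol=0.190, Σhalf²=0.036100
  -B: nom -36.100 → Σnom=-6.360; wc +0.470/-0.361 → slack +0.660/-0.551; half-tol=0.415, Σhalf²=0.208740
  +C: nom +38.530 → Σnom=32.170; wc +0.490/-0.080 → slack +1.150/-0.631; half-tol=0.285, Σhalf²=0.289965
  +D: nom +26.400 → Σnom=58.570; wc +0.390/-0.230 → slack +1.540/-0.861; half-tol=0.310, Σhalf²=0.386065
  +E: nom +14.450 → Σnom=73.020; wc +0.130/-0.050 → slack +1.670/-0.911; half-tol=0.090, Σhalf²=0.394165
  +F: nom +4.800 → Σnom=77.820; wc +0.230/-0.370 → slack +1.900/-1.281; half-tol=0.300, Σhalf²=0.484165
  -G: nom -31.000 → Σnom=46.820; wc +0.290/-0.290 → slack +2.190/-1.571; half-tol=0.290, Σhalf²=0.568265
  +H: nom +21.420 → Σnom=68.240; wc +0.320/-0.290 → slack +2.510/-1.861; half-tol=0.305, Σhalf²=0.661290
Nominal = 68.240. Worst-case = [68.240 - 1.861, 68.240 + 2.510] = [66.379, 70.750]. RSS = √0.661290 = 0.813.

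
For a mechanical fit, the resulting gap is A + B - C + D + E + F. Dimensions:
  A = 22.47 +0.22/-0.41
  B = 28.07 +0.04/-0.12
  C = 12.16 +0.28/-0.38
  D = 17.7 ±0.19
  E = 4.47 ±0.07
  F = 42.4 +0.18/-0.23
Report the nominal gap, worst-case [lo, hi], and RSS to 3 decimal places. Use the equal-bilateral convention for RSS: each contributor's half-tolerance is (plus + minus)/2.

Stack each dimension's contribution:
  +A: nom +22.470 → Σnom=22.470; wc +0.220/-0.410 → slack +0.220/-0.410; half-tol=0.315, Σhalf²=0.099225
  +B: nom +28.070 → Σnom=50.540; wc +0.040/-0.120 → slack +0.260/-0.530; half-tol=0.080, Σhalf²=0.105625
  -C: nom -12.160 → Σnom=38.380; wc +0.380/-0.280 → slack +0.640/-0.810; half-tol=0.330, Σhalf²=0.214525
  +D: nom +17.700 → Σnom=56.080; wc +0.190/-0.190 → slack +0.830/-1.000; half-tol=0.190, Σhalf²=0.250625
  +E: nom +4.470 → Σnom=60.550; wc +0.070/-0.070 → slack +0.900/-1.070; half-tol=0.070, Σhalf²=0.255525
  +F: nom +42.400 → Σnom=102.950; wc +0.180/-0.230 → slack +1.080/-1.300; half-tol=0.205, Σhalf²=0.297550
Nominal = 102.950. Worst-case = [102.950 - 1.300, 102.950 + 1.080] = [101.650, 104.030]. RSS = √0.297550 = 0.545.

nominal=102.950 wc=[101.650,104.030] rss=0.545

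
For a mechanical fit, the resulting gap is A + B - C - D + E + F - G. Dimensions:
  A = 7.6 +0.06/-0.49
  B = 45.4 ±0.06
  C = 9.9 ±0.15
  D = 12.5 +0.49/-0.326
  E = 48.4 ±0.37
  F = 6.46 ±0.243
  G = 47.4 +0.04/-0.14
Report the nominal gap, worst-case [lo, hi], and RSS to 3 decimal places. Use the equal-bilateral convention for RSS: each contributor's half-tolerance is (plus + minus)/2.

nominal=38.060 wc=[36.217,39.409] rss=0.687

Stack each dimension's contribution:
  +A: nom +7.600 → Σnom=7.600; wc +0.060/-0.490 → slack +0.060/-0.490; half-tol=0.275, Σhalf²=0.075625
  +B: nom +45.400 → Σnom=53.000; wc +0.060/-0.060 → slack +0.120/-0.550; half-tol=0.060, Σhalf²=0.079225
  -C: nom -9.900 → Σnom=43.100; wc +0.150/-0.150 → slack +0.270/-0.700; half-tol=0.150, Σhalf²=0.101725
  -D: nom -12.500 → Σnom=30.600; wc +0.326/-0.490 → slack +0.596/-1.190; half-tol=0.408, Σhalf²=0.268189
  +E: nom +48.400 → Σnom=79.000; wc +0.370/-0.370 → slack +0.966/-1.560; half-tol=0.370, Σhalf²=0.405089
  +F: nom +6.460 → Σnom=85.460; wc +0.243/-0.243 → slack +1.209/-1.803; half-tol=0.243, Σhalf²=0.464138
  -G: nom -47.400 → Σnom=38.060; wc +0.140/-0.040 → slack +1.349/-1.843; half-tol=0.090, Σhalf²=0.472238
Nominal = 38.060. Worst-case = [38.060 - 1.843, 38.060 + 1.349] = [36.217, 39.409]. RSS = √0.472238 = 0.687.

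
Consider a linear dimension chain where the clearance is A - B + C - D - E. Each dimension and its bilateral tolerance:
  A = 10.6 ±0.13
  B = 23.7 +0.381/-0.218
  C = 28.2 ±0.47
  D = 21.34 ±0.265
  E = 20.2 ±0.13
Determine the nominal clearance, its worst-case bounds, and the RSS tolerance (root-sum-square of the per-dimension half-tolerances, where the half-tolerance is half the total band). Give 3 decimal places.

nominal=-26.440 wc=[-27.816,-25.227] rss=0.644

Stack each dimension's contribution:
  +A: nom +10.600 → Σnom=10.600; wc +0.130/-0.130 → slack +0.130/-0.130; half-tol=0.130, Σhalf²=0.016900
  -B: nom -23.700 → Σnom=-13.100; wc +0.218/-0.381 → slack +0.348/-0.511; half-tol=0.299, Σhalf²=0.106600
  +C: nom +28.200 → Σnom=15.100; wc +0.470/-0.470 → slack +0.818/-0.981; half-tol=0.470, Σhalf²=0.327500
  -D: nom -21.340 → Σnom=-6.240; wc +0.265/-0.265 → slack +1.083/-1.246; half-tol=0.265, Σhalf²=0.397725
  -E: nom -20.200 → Σnom=-26.440; wc +0.130/-0.130 → slack +1.213/-1.376; half-tol=0.130, Σhalf²=0.414625
Nominal = -26.440. Worst-case = [-26.440 - 1.376, -26.440 + 1.213] = [-27.816, -25.227]. RSS = √0.414625 = 0.644.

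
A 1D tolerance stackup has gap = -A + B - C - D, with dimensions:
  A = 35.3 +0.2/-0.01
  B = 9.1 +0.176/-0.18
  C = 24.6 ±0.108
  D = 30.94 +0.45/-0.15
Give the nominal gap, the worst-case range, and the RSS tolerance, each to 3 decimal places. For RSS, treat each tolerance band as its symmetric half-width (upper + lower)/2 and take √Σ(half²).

Stack each dimension's contribution:
  -A: nom -35.300 → Σnom=-35.300; wc +0.010/-0.200 → slack +0.010/-0.200; half-tol=0.105, Σhalf²=0.011025
  +B: nom +9.100 → Σnom=-26.200; wc +0.176/-0.180 → slack +0.186/-0.380; half-tol=0.178, Σhalf²=0.042709
  -C: nom -24.600 → Σnom=-50.800; wc +0.108/-0.108 → slack +0.294/-0.488; half-tol=0.108, Σhalf²=0.054373
  -D: nom -30.940 → Σnom=-81.740; wc +0.150/-0.450 → slack +0.444/-0.938; half-tol=0.300, Σhalf²=0.144373
Nominal = -81.740. Worst-case = [-81.740 - 0.938, -81.740 + 0.444] = [-82.678, -81.296]. RSS = √0.144373 = 0.380.

nominal=-81.740 wc=[-82.678,-81.296] rss=0.380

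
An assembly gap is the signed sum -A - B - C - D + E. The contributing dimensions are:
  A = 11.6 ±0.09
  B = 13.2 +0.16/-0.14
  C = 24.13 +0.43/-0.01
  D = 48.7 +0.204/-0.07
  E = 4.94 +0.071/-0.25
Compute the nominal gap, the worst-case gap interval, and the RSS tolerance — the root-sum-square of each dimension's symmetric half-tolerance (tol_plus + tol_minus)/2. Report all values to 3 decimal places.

Stack each dimension's contribution:
  -A: nom -11.600 → Σnom=-11.600; wc +0.090/-0.090 → slack +0.090/-0.090; half-tol=0.090, Σhalf²=0.008100
  -B: nom -13.200 → Σnom=-24.800; wc +0.140/-0.160 → slack +0.230/-0.250; half-tol=0.150, Σhalf²=0.030600
  -C: nom -24.130 → Σnom=-48.930; wc +0.010/-0.430 → slack +0.240/-0.680; half-tol=0.220, Σhalf²=0.079000
  -D: nom -48.700 → Σnom=-97.630; wc +0.070/-0.204 → slack +0.310/-0.884; half-tol=0.137, Σhalf²=0.097769
  +E: nom +4.940 → Σnom=-92.690; wc +0.071/-0.250 → slack +0.381/-1.134; half-tol=0.161, Σhalf²=0.123529
Nominal = -92.690. Worst-case = [-92.690 - 1.134, -92.690 + 0.381] = [-93.824, -92.309]. RSS = √0.123529 = 0.351.

nominal=-92.690 wc=[-93.824,-92.309] rss=0.351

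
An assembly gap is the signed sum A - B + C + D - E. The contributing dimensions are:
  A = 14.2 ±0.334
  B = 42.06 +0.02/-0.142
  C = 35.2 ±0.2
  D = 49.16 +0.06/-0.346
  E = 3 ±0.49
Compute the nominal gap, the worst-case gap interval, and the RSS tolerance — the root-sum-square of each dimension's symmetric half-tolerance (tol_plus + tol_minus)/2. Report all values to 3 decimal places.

nominal=53.500 wc=[52.110,54.726] rss=0.663

Stack each dimension's contribution:
  +A: nom +14.200 → Σnom=14.200; wc +0.334/-0.334 → slack +0.334/-0.334; half-tol=0.334, Σhalf²=0.111556
  -B: nom -42.060 → Σnom=-27.860; wc +0.142/-0.020 → slack +0.476/-0.354; half-tol=0.081, Σhalf²=0.118117
  +C: nom +35.200 → Σnom=7.340; wc +0.200/-0.200 → slack +0.676/-0.554; half-tol=0.200, Σhalf²=0.158117
  +D: nom +49.160 → Σnom=56.500; wc +0.060/-0.346 → slack +0.736/-0.900; half-tol=0.203, Σhalf²=0.199326
  -E: nom -3.000 → Σnom=53.500; wc +0.490/-0.490 → slack +1.226/-1.390; half-tol=0.490, Σhalf²=0.439426
Nominal = 53.500. Worst-case = [53.500 - 1.390, 53.500 + 1.226] = [52.110, 54.726]. RSS = √0.439426 = 0.663.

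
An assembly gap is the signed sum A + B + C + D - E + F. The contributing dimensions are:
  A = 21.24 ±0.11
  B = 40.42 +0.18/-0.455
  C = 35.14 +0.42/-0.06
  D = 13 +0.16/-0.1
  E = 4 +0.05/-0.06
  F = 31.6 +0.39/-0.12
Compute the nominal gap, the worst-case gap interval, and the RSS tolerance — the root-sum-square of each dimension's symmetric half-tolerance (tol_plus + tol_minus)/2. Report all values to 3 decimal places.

Stack each dimension's contribution:
  +A: nom +21.240 → Σnom=21.240; wc +0.110/-0.110 → slack +0.110/-0.110; half-tol=0.110, Σhalf²=0.012100
  +B: nom +40.420 → Σnom=61.660; wc +0.180/-0.455 → slack +0.290/-0.565; half-tol=0.318, Σhalf²=0.112906
  +C: nom +35.140 → Σnom=96.800; wc +0.420/-0.060 → slack +0.710/-0.625; half-tol=0.240, Σhalf²=0.170506
  +D: nom +13.000 → Σnom=109.800; wc +0.160/-0.100 → slack +0.870/-0.725; half-tol=0.130, Σhalf²=0.187406
  -E: nom -4.000 → Σnom=105.800; wc +0.060/-0.050 → slack +0.930/-0.775; half-tol=0.055, Σhalf²=0.190431
  +F: nom +31.600 → Σnom=137.400; wc +0.390/-0.120 → slack +1.320/-0.895; half-tol=0.255, Σhalf²=0.255456
Nominal = 137.400. Worst-case = [137.400 - 0.895, 137.400 + 1.320] = [136.505, 138.720]. RSS = √0.255456 = 0.505.

nominal=137.400 wc=[136.505,138.720] rss=0.505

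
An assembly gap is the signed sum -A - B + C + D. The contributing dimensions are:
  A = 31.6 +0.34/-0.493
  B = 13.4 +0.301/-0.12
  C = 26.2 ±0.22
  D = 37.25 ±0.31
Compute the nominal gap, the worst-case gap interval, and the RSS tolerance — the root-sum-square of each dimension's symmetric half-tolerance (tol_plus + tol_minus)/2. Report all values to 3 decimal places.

nominal=18.450 wc=[17.279,19.593] rss=0.602

Stack each dimension's contribution:
  -A: nom -31.600 → Σnom=-31.600; wc +0.493/-0.340 → slack +0.493/-0.340; half-tol=0.416, Σhalf²=0.173472
  -B: nom -13.400 → Σnom=-45.000; wc +0.120/-0.301 → slack +0.613/-0.641; half-tol=0.210, Σhalf²=0.217782
  +C: nom +26.200 → Σnom=-18.800; wc +0.220/-0.220 → slack +0.833/-0.861; half-tol=0.220, Σhalf²=0.266182
  +D: nom +37.250 → Σnom=18.450; wc +0.310/-0.310 → slack +1.143/-1.171; half-tol=0.310, Σhalf²=0.362283
Nominal = 18.450. Worst-case = [18.450 - 1.171, 18.450 + 1.143] = [17.279, 19.593]. RSS = √0.362283 = 0.602.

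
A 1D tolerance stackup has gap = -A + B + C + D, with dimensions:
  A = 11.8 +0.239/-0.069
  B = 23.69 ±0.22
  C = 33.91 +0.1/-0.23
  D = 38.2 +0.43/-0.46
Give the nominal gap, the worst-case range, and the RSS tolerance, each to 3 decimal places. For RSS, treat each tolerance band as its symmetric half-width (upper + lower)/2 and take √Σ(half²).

nominal=84.000 wc=[82.851,84.819] rss=0.545

Stack each dimension's contribution:
  -A: nom -11.800 → Σnom=-11.800; wc +0.069/-0.239 → slack +0.069/-0.239; half-tol=0.154, Σhalf²=0.023716
  +B: nom +23.690 → Σnom=11.890; wc +0.220/-0.220 → slack +0.289/-0.459; half-tol=0.220, Σhalf²=0.072116
  +C: nom +33.910 → Σnom=45.800; wc +0.100/-0.230 → slack +0.389/-0.689; half-tol=0.165, Σhalf²=0.099341
  +D: nom +38.200 → Σnom=84.000; wc +0.430/-0.460 → slack +0.819/-1.149; half-tol=0.445, Σhalf²=0.297366
Nominal = 84.000. Worst-case = [84.000 - 1.149, 84.000 + 0.819] = [82.851, 84.819]. RSS = √0.297366 = 0.545.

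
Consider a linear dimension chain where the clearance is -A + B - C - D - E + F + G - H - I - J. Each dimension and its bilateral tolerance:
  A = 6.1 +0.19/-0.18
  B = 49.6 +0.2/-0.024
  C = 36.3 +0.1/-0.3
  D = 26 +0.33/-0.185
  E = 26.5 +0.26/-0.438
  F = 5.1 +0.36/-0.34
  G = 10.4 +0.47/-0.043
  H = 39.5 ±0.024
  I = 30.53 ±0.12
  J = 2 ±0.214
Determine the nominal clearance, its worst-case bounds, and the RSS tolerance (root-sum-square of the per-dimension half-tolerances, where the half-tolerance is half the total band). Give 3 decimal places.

Stack each dimension's contribution:
  -A: nom -6.100 → Σnom=-6.100; wc +0.180/-0.190 → slack +0.180/-0.190; half-tol=0.185, Σhalf²=0.034225
  +B: nom +49.600 → Σnom=43.500; wc +0.200/-0.024 → slack +0.380/-0.214; half-tol=0.112, Σhalf²=0.046769
  -C: nom -36.300 → Σnom=7.200; wc +0.300/-0.100 → slack +0.680/-0.314; half-tol=0.200, Σhalf²=0.086769
  -D: nom -26.000 → Σnom=-18.800; wc +0.185/-0.330 → slack +0.865/-0.644; half-tol=0.258, Σhalf²=0.153075
  -E: nom -26.500 → Σnom=-45.300; wc +0.438/-0.260 → slack +1.303/-0.904; half-tol=0.349, Σhalf²=0.274876
  +F: nom +5.100 → Σnom=-40.200; wc +0.360/-0.340 → slack +1.663/-1.244; half-tol=0.350, Σhalf²=0.397376
  +G: nom +10.400 → Σnom=-29.800; wc +0.470/-0.043 → slack +2.133/-1.287; half-tol=0.257, Σhalf²=0.463168
  -H: nom -39.500 → Σnom=-69.300; wc +0.024/-0.024 → slack +2.157/-1.311; half-tol=0.024, Σhalf²=0.463745
  -I: nom -30.530 → Σnom=-99.830; wc +0.120/-0.120 → slack +2.277/-1.431; half-tol=0.120, Σhalf²=0.478145
  -J: nom -2.000 → Σnom=-101.830; wc +0.214/-0.214 → slack +2.491/-1.645; half-tol=0.214, Σhalf²=0.523941
Nominal = -101.830. Worst-case = [-101.830 - 1.645, -101.830 + 2.491] = [-103.475, -99.339]. RSS = √0.523941 = 0.724.

nominal=-101.830 wc=[-103.475,-99.339] rss=0.724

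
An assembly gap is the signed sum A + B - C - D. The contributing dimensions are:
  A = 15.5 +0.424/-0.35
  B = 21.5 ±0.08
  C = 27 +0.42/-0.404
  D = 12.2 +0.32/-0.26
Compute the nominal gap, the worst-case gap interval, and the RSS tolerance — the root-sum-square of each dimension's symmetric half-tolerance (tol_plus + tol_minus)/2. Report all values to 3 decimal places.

nominal=-2.200 wc=[-3.370,-1.032] rss=0.640

Stack each dimension's contribution:
  +A: nom +15.500 → Σnom=15.500; wc +0.424/-0.350 → slack +0.424/-0.350; half-tol=0.387, Σhalf²=0.149769
  +B: nom +21.500 → Σnom=37.000; wc +0.080/-0.080 → slack +0.504/-0.430; half-tol=0.080, Σhalf²=0.156169
  -C: nom -27.000 → Σnom=10.000; wc +0.404/-0.420 → slack +0.908/-0.850; half-tol=0.412, Σhalf²=0.325913
  -D: nom -12.200 → Σnom=-2.200; wc +0.260/-0.320 → slack +1.168/-1.170; half-tol=0.290, Σhalf²=0.410013
Nominal = -2.200. Worst-case = [-2.200 - 1.170, -2.200 + 1.168] = [-3.370, -1.032]. RSS = √0.410013 = 0.640.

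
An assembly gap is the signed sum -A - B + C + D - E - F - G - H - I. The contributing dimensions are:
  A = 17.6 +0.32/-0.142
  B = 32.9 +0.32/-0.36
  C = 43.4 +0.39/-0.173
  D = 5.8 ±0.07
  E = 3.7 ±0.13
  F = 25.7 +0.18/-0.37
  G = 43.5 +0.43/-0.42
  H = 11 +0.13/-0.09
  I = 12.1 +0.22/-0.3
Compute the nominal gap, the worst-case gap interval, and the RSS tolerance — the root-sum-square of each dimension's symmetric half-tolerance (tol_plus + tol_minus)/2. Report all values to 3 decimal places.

nominal=-97.300 wc=[-99.273,-95.028] rss=0.778

Stack each dimension's contribution:
  -A: nom -17.600 → Σnom=-17.600; wc +0.142/-0.320 → slack +0.142/-0.320; half-tol=0.231, Σhalf²=0.053361
  -B: nom -32.900 → Σnom=-50.500; wc +0.360/-0.320 → slack +0.502/-0.640; half-tol=0.340, Σhalf²=0.168961
  +C: nom +43.400 → Σnom=-7.100; wc +0.390/-0.173 → slack +0.892/-0.813; half-tol=0.281, Σhalf²=0.248203
  +D: nom +5.800 → Σnom=-1.300; wc +0.070/-0.070 → slack +0.962/-0.883; half-tol=0.070, Σhalf²=0.253103
  -E: nom -3.700 → Σnom=-5.000; wc +0.130/-0.130 → slack +1.092/-1.013; half-tol=0.130, Σhalf²=0.270003
  -F: nom -25.700 → Σnom=-30.700; wc +0.370/-0.180 → slack +1.462/-1.193; half-tol=0.275, Σhalf²=0.345628
  -G: nom -43.500 → Σnom=-74.200; wc +0.420/-0.430 → slack +1.882/-1.623; half-tol=0.425, Σhalf²=0.526253
  -H: nom -11.000 → Σnom=-85.200; wc +0.090/-0.130 → slack +1.972/-1.753; half-tol=0.110, Σhalf²=0.538353
  -I: nom -12.100 → Σnom=-97.300; wc +0.300/-0.220 → slack +2.272/-1.973; half-tol=0.260, Σhalf²=0.605953
Nominal = -97.300. Worst-case = [-97.300 - 1.973, -97.300 + 2.272] = [-99.273, -95.028]. RSS = √0.605953 = 0.778.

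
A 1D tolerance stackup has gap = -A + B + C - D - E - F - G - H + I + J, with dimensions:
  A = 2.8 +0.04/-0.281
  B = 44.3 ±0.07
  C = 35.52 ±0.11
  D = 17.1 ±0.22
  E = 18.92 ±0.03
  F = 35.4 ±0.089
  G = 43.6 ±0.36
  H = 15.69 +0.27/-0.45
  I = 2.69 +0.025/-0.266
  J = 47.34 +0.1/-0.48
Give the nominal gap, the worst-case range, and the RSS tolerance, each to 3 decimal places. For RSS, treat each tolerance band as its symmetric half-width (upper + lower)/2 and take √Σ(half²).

nominal=-3.660 wc=[-5.595,-1.925] rss=0.682

Stack each dimension's contribution:
  -A: nom -2.800 → Σnom=-2.800; wc +0.281/-0.040 → slack +0.281/-0.040; half-tol=0.161, Σhalf²=0.025760
  +B: nom +44.300 → Σnom=41.500; wc +0.070/-0.070 → slack +0.351/-0.110; half-tol=0.070, Σhalf²=0.030660
  +C: nom +35.520 → Σnom=77.020; wc +0.110/-0.110 → slack +0.461/-0.220; half-tol=0.110, Σhalf²=0.042760
  -D: nom -17.100 → Σnom=59.920; wc +0.220/-0.220 → slack +0.681/-0.440; half-tol=0.220, Σhalf²=0.091160
  -E: nom -18.920 → Σnom=41.000; wc +0.030/-0.030 → slack +0.711/-0.470; half-tol=0.030, Σhalf²=0.092060
  -F: nom -35.400 → Σnom=5.600; wc +0.089/-0.089 → slack +0.800/-0.559; half-tol=0.089, Σhalf²=0.099981
  -G: nom -43.600 → Σnom=-38.000; wc +0.360/-0.360 → slack +1.160/-0.919; half-tol=0.360, Σhalf²=0.229581
  -H: nom -15.690 → Σnom=-53.690; wc +0.450/-0.270 → slack +1.610/-1.189; half-tol=0.360, Σhalf²=0.359181
  +I: nom +2.690 → Σnom=-51.000; wc +0.025/-0.266 → slack +1.635/-1.455; half-tol=0.146, Σhalf²=0.380352
  +J: nom +47.340 → Σnom=-3.660; wc +0.100/-0.480 → slack +1.735/-1.935; half-tol=0.290, Σhalf²=0.464452
Nominal = -3.660. Worst-case = [-3.660 - 1.935, -3.660 + 1.735] = [-5.595, -1.925]. RSS = √0.464452 = 0.682.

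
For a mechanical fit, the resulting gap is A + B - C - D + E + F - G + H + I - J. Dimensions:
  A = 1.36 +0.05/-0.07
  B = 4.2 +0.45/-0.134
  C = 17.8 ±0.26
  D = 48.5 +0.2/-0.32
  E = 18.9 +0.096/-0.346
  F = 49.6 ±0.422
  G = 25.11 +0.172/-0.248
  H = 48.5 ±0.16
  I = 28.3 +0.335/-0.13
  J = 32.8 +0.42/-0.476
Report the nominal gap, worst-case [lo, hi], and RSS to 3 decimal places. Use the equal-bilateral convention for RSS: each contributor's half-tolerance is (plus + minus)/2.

nominal=26.650 wc=[24.336,29.467] rss=0.881

Stack each dimension's contribution:
  +A: nom +1.360 → Σnom=1.360; wc +0.050/-0.070 → slack +0.050/-0.070; half-tol=0.060, Σhalf²=0.003600
  +B: nom +4.200 → Σnom=5.560; wc +0.450/-0.134 → slack +0.500/-0.204; half-tol=0.292, Σhalf²=0.088864
  -C: nom -17.800 → Σnom=-12.240; wc +0.260/-0.260 → slack +0.760/-0.464; half-tol=0.260, Σhalf²=0.156464
  -D: nom -48.500 → Σnom=-60.740; wc +0.320/-0.200 → slack +1.080/-0.664; half-tol=0.260, Σhalf²=0.224064
  +E: nom +18.900 → Σnom=-41.840; wc +0.096/-0.346 → slack +1.176/-1.010; half-tol=0.221, Σhalf²=0.272905
  +F: nom +49.600 → Σnom=7.760; wc +0.422/-0.422 → slack +1.598/-1.432; half-tol=0.422, Σhalf²=0.450989
  -G: nom -25.110 → Σnom=-17.350; wc +0.248/-0.172 → slack +1.846/-1.604; half-tol=0.210, Σhalf²=0.495089
  +H: nom +48.500 → Σnom=31.150; wc +0.160/-0.160 → slack +2.006/-1.764; half-tol=0.160, Σhalf²=0.520689
  +I: nom +28.300 → Σnom=59.450; wc +0.335/-0.130 → slack +2.341/-1.894; half-tol=0.233, Σhalf²=0.574745
  -J: nom -32.800 → Σnom=26.650; wc +0.476/-0.420 → slack +2.817/-2.314; half-tol=0.448, Σhalf²=0.775449
Nominal = 26.650. Worst-case = [26.650 - 2.314, 26.650 + 2.817] = [24.336, 29.467]. RSS = √0.775449 = 0.881.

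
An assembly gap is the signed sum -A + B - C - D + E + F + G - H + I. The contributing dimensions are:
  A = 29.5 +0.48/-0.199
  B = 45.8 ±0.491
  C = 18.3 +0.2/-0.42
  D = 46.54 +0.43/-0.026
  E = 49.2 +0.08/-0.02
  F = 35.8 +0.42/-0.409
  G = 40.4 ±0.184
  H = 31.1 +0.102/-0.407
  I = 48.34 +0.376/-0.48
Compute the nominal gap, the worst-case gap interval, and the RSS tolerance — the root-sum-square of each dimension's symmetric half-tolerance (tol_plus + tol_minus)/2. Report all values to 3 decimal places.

nominal=94.100 wc=[91.304,96.703] rss=0.980

Stack each dimension's contribution:
  -A: nom -29.500 → Σnom=-29.500; wc +0.199/-0.480 → slack +0.199/-0.480; half-tol=0.340, Σhalf²=0.115260
  +B: nom +45.800 → Σnom=16.300; wc +0.491/-0.491 → slack +0.690/-0.971; half-tol=0.491, Σhalf²=0.356341
  -C: nom -18.300 → Σnom=-2.000; wc +0.420/-0.200 → slack +1.110/-1.171; half-tol=0.310, Σhalf²=0.452441
  -D: nom -46.540 → Σnom=-48.540; wc +0.026/-0.430 → slack +1.136/-1.601; half-tol=0.228, Σhalf²=0.504425
  +E: nom +49.200 → Σnom=0.660; wc +0.080/-0.020 → slack +1.216/-1.621; half-tol=0.050, Σhalf²=0.506925
  +F: nom +35.800 → Σnom=36.460; wc +0.420/-0.409 → slack +1.636/-2.030; half-tol=0.414, Σhalf²=0.678735
  +G: nom +40.400 → Σnom=76.860; wc +0.184/-0.184 → slack +1.820/-2.214; half-tol=0.184, Σhalf²=0.712591
  -H: nom -31.100 → Σnom=45.760; wc +0.407/-0.102 → slack +2.227/-2.316; half-tol=0.255, Σhalf²=0.777362
  +I: nom +48.340 → Σnom=94.100; wc +0.376/-0.480 → slack +2.603/-2.796; half-tol=0.428, Σhalf²=0.960546
Nominal = 94.100. Worst-case = [94.100 - 2.796, 94.100 + 2.603] = [91.304, 96.703]. RSS = √0.960546 = 0.980.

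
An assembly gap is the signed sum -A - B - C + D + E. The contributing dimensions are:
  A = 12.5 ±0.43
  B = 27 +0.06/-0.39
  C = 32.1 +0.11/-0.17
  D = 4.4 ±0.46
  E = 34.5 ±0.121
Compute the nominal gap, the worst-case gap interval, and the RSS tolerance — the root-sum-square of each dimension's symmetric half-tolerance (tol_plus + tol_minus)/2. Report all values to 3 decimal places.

Stack each dimension's contribution:
  -A: nom -12.500 → Σnom=-12.500; wc +0.430/-0.430 → slack +0.430/-0.430; half-tol=0.430, Σhalf²=0.184900
  -B: nom -27.000 → Σnom=-39.500; wc +0.390/-0.060 → slack +0.820/-0.490; half-tol=0.225, Σhalf²=0.235525
  -C: nom -32.100 → Σnom=-71.600; wc +0.170/-0.110 → slack +0.990/-0.600; half-tol=0.140, Σhalf²=0.255125
  +D: nom +4.400 → Σnom=-67.200; wc +0.460/-0.460 → slack +1.450/-1.060; half-tol=0.460, Σhalf²=0.466725
  +E: nom +34.500 → Σnom=-32.700; wc +0.121/-0.121 → slack +1.571/-1.181; half-tol=0.121, Σhalf²=0.481366
Nominal = -32.700. Worst-case = [-32.700 - 1.181, -32.700 + 1.571] = [-33.881, -31.129]. RSS = √0.481366 = 0.694.

nominal=-32.700 wc=[-33.881,-31.129] rss=0.694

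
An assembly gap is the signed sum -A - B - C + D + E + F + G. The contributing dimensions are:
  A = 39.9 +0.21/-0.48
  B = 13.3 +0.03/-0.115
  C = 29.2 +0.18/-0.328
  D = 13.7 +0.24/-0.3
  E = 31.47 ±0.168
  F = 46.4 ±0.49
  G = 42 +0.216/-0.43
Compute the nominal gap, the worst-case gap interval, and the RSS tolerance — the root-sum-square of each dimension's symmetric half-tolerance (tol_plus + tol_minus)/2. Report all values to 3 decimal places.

Stack each dimension's contribution:
  -A: nom -39.900 → Σnom=-39.900; wc +0.480/-0.210 → slack +0.480/-0.210; half-tol=0.345, Σhalf²=0.119025
  -B: nom -13.300 → Σnom=-53.200; wc +0.115/-0.030 → slack +0.595/-0.240; half-tol=0.073, Σhalf²=0.124281
  -C: nom -29.200 → Σnom=-82.400; wc +0.328/-0.180 → slack +0.923/-0.420; half-tol=0.254, Σhalf²=0.188797
  +D: nom +13.700 → Σnom=-68.700; wc +0.240/-0.300 → slack +1.163/-0.720; half-tol=0.270, Σhalf²=0.261697
  +E: nom +31.470 → Σnom=-37.230; wc +0.168/-0.168 → slack +1.331/-0.888; half-tol=0.168, Σhalf²=0.289921
  +F: nom +46.400 → Σnom=9.170; wc +0.490/-0.490 → slack +1.821/-1.378; half-tol=0.490, Σhalf²=0.530021
  +G: nom +42.000 → Σnom=51.170; wc +0.216/-0.430 → slack +2.037/-1.808; half-tol=0.323, Σhalf²=0.634350
Nominal = 51.170. Worst-case = [51.170 - 1.808, 51.170 + 2.037] = [49.362, 53.207]. RSS = √0.634350 = 0.796.

nominal=51.170 wc=[49.362,53.207] rss=0.796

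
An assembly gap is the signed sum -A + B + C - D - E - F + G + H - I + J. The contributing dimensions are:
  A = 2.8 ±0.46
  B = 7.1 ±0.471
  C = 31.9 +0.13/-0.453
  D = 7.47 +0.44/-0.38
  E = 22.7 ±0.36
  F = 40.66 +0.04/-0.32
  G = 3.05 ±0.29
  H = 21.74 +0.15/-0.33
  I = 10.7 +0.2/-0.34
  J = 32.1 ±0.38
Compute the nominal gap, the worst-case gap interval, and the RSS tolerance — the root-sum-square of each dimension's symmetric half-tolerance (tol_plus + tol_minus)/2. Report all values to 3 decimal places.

nominal=11.560 wc=[8.136,14.841] rss=1.099

Stack each dimension's contribution:
  -A: nom -2.800 → Σnom=-2.800; wc +0.460/-0.460 → slack +0.460/-0.460; half-tol=0.460, Σhalf²=0.211600
  +B: nom +7.100 → Σnom=4.300; wc +0.471/-0.471 → slack +0.931/-0.931; half-tol=0.471, Σhalf²=0.433441
  +C: nom +31.900 → Σnom=36.200; wc +0.130/-0.453 → slack +1.061/-1.384; half-tol=0.291, Σhalf²=0.518413
  -D: nom -7.470 → Σnom=28.730; wc +0.380/-0.440 → slack +1.441/-1.824; half-tol=0.410, Σhalf²=0.686513
  -E: nom -22.700 → Σnom=6.030; wc +0.360/-0.360 → slack +1.801/-2.184; half-tol=0.360, Σhalf²=0.816113
  -F: nom -40.660 → Σnom=-34.630; wc +0.320/-0.040 → slack +2.121/-2.224; half-tol=0.180, Σhalf²=0.848513
  +G: nom +3.050 → Σnom=-31.580; wc +0.290/-0.290 → slack +2.411/-2.514; half-tol=0.290, Σhalf²=0.932613
  +H: nom +21.740 → Σnom=-9.840; wc +0.150/-0.330 → slack +2.561/-2.844; half-tol=0.240, Σhalf²=0.990213
  -I: nom -10.700 → Σnom=-20.540; wc +0.340/-0.200 → slack +2.901/-3.044; half-tol=0.270, Σhalf²=1.063113
  +J: nom +32.100 → Σnom=11.560; wc +0.380/-0.380 → slack +3.281/-3.424; half-tol=0.380, Σhalf²=1.207513
Nominal = 11.560. Worst-case = [11.560 - 3.424, 11.560 + 3.281] = [8.136, 14.841]. RSS = √1.207513 = 1.099.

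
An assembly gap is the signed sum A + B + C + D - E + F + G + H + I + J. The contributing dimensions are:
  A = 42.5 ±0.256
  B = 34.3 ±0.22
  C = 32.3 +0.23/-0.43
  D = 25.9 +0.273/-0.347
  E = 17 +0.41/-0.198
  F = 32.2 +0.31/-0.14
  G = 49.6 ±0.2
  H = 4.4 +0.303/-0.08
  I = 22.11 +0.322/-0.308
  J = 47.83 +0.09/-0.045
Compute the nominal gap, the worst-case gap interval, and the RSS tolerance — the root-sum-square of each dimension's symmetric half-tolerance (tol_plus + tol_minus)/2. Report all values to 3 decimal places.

nominal=274.140 wc=[271.704,276.542] rss=0.802

Stack each dimension's contribution:
  +A: nom +42.500 → Σnom=42.500; wc +0.256/-0.256 → slack +0.256/-0.256; half-tol=0.256, Σhalf²=0.065536
  +B: nom +34.300 → Σnom=76.800; wc +0.220/-0.220 → slack +0.476/-0.476; half-tol=0.220, Σhalf²=0.113936
  +C: nom +32.300 → Σnom=109.100; wc +0.230/-0.430 → slack +0.706/-0.906; half-tol=0.330, Σhalf²=0.222836
  +D: nom +25.900 → Σnom=135.000; wc +0.273/-0.347 → slack +0.979/-1.253; half-tol=0.310, Σhalf²=0.318936
  -E: nom -17.000 → Σnom=118.000; wc +0.198/-0.410 → slack +1.177/-1.663; half-tol=0.304, Σhalf²=0.411352
  +F: nom +32.200 → Σnom=150.200; wc +0.310/-0.140 → slack +1.487/-1.803; half-tol=0.225, Σhalf²=0.461977
  +G: nom +49.600 → Σnom=199.800; wc +0.200/-0.200 → slack +1.687/-2.003; half-tol=0.200, Σhalf²=0.501977
  +H: nom +4.400 → Σnom=204.200; wc +0.303/-0.080 → slack +1.990/-2.083; half-tol=0.192, Σhalf²=0.538649
  +I: nom +22.110 → Σnom=226.310; wc +0.322/-0.308 → slack +2.312/-2.391; half-tol=0.315, Σhalf²=0.637874
  +J: nom +47.830 → Σnom=274.140; wc +0.090/-0.045 → slack +2.402/-2.436; half-tol=0.068, Σhalf²=0.642431
Nominal = 274.140. Worst-case = [274.140 - 2.436, 274.140 + 2.402] = [271.704, 276.542]. RSS = √0.642431 = 0.802.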